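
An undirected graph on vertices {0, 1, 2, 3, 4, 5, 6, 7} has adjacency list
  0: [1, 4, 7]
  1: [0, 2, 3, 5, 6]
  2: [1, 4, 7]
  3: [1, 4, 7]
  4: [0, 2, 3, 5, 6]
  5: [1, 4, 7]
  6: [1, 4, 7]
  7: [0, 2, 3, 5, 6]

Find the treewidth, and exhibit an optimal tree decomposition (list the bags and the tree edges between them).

The largest bag has 4 vertices, giving width 3; this decomposition certifies tw(G) ≤ 3. For the lower bound: the 4 vertex sets {0,7}, {2,4}, {1}, {3} are disjoint, each induces a connected subgraph, and every pair is joined by at least one edge of G. Contracting each set to a single vertex therefore yields K_{4} as a minor, and since treewidth is minor-monotone, tw(G) ≥ tw(K_{4}) = 3. Hence tw(G) = 3 exactly.

Treewidth 3.
One optimal decomposition is:
Bags: B1 = {0, 1, 4, 7}  B2 = {1, 2, 4, 7}  B3 = {1, 3, 4, 7}  B4 = {1, 4, 6, 7}  B5 = {1, 4, 5, 7}
Tree: B1–B2, B2–B3, B3–B4, B4–B5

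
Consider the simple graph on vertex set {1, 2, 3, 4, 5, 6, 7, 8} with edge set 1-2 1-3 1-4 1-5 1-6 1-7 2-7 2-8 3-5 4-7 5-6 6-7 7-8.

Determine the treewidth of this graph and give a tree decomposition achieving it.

Treewidth 2.
Bags: B1 = {1, 6, 7}  B2 = {1, 5, 6}  B3 = {1, 2, 7}  B4 = {1, 4, 7}  B5 = {2, 7, 8}  B6 = {1, 3, 5}
Tree: B1–B2, B1–B3, B3–B4, B3–B5, B2–B6

The largest bag has 3 vertices, giving width 2; this decomposition certifies tw(G) ≤ 2. For the lower bound, the 3 vertices {2, 7, 8} are pairwise adjacent, and any tree decomposition puts a clique entirely inside one bag — forcing width ≥ 2. Combining the bounds, tw(G) = 2.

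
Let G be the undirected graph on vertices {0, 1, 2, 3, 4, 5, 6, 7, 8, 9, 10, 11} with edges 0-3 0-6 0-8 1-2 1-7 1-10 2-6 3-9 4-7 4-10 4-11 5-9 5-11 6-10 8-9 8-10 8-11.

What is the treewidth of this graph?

3

A width-3 tree decomposition is:
Bags: B1 = {1, 2, 6, 7}  B2 = {1, 6, 7, 10}  B3 = {4, 6, 7, 10}  B4 = {0, 4, 6, 10}  B5 = {0, 4, 8, 10}  B6 = {0, 4, 8, 11}  B7 = {0, 3, 8, 11}  B8 = {3, 8, 9, 11}  B9 = {3, 5, 9, 11}
Tree: B1–B2, B2–B3, B3–B4, B4–B5, B5–B6, B6–B7, B7–B8, B8–B9
Every bag has size at most 4, so the width is 4 − 1 = 3 and tw(G) ≤ 3. For the lower bound: the 4 vertex sets {1,2,7}, {6}, {10}, {0,4,8,11} are disjoint, each induces a connected subgraph, and every pair is joined by at least one edge of G. Contracting each set to a single vertex therefore yields K_{4} as a minor, and since treewidth is minor-monotone, tw(G) ≥ tw(K_{4}) = 3. Combining the bounds, tw(G) = 3.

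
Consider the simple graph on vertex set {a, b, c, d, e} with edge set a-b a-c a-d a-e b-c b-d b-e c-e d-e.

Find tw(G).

3

A width-3 tree decomposition is:
Bags: B1 = {a, b, d, e}  B2 = {a, b, c, e}
Tree: B1–B2
Each bag holds 4 vertices, so the decomposition has width 3, which upper-bounds the treewidth. On the other hand G contains the 4-clique {a, b, d, e}. A clique must lie in a single bag of any decomposition, so no decomposition can have width below 3. Combining the bounds, tw(G) = 3.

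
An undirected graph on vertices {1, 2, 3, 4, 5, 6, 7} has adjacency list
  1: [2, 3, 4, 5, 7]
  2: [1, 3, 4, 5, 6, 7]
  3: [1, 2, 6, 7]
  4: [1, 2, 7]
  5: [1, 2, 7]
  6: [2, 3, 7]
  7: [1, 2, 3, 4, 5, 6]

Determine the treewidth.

3

A width-3 tree decomposition is:
Bags: B1 = {2, 3, 6, 7}  B2 = {1, 2, 3, 7}  B3 = {1, 2, 4, 7}  B4 = {1, 2, 5, 7}
Tree: B1–B2, B2–B3, B3–B4
Every bag has size at most 4, so the width is 4 − 1 = 3 and tw(G) ≤ 3. Conversely, {1, 2, 3, 7} is a clique of size 4, and the vertices of any clique must share a bag in every tree decomposition; so some bag has ≥ 4 vertices and tw(G) ≥ 3. Therefore the treewidth is 3.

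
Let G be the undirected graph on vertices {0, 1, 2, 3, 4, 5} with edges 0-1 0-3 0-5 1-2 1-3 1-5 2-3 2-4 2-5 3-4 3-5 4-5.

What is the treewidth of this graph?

A width-3 tree decomposition is:
Bags: B1 = {2, 3, 4, 5}  B2 = {1, 2, 3, 5}  B3 = {0, 1, 3, 5}
Tree: B1–B2, B2–B3
Each bag holds 4 vertices, so the decomposition has width 3, which upper-bounds the treewidth. For the lower bound, the 4 vertices {0, 1, 3, 5} are pairwise adjacent, and any tree decomposition puts a clique entirely inside one bag — forcing width ≥ 3. Hence tw(G) = 3 exactly.

3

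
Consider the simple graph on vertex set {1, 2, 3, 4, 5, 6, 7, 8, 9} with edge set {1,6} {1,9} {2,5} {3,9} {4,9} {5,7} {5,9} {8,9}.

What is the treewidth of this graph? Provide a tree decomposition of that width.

Treewidth 1.
Bags: B1 = {4, 9}  B2 = {8, 9}  B3 = {5, 9}  B4 = {2, 5}  B5 = {1, 9}  B6 = {3, 9}  B7 = {5, 7}  B8 = {1, 6}
Tree: B1–B2, B1–B3, B3–B4, B3–B5, B1–B6, B3–B7, B5–B8

Each bag holds 2 vertices, so the decomposition has width 1, which upper-bounds the treewidth. Since G has at least one edge (e.g. 4–9), it is not an edgeless graph, so tw(G) ≥ 1. The upper and lower bounds meet at 1, so that is the treewidth.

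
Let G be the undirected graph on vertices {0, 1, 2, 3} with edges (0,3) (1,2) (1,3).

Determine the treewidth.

1

A width-1 tree decomposition is:
Bags: B1 = {1, 2}  B2 = {1, 3}  B3 = {0, 3}
Tree: B1–B2, B2–B3
Each bag holds 2 vertices, so the decomposition has width 1, which upper-bounds the treewidth. Any graph with an edge has treewidth ≥ 1, and G has the edge 2–1. Combining the bounds, tw(G) = 1.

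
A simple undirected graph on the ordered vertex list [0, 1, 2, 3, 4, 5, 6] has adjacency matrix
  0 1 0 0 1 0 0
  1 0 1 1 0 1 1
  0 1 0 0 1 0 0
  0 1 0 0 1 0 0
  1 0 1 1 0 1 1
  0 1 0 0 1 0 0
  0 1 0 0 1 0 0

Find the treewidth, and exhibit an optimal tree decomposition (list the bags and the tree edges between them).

Treewidth 2.
Bags: B1 = {1, 4, 5}  B2 = {1, 2, 4}  B3 = {1, 3, 4}  B4 = {1, 4, 6}  B5 = {0, 1, 4}
Tree: B1–B2, B2–B3, B3–B4, B4–B5

The largest bag has 3 vertices, giving width 2; this decomposition certifies tw(G) ≤ 2. The edges 4–5–1–2–4 form a cycle, so G is not a tree and its treewidth is at least 2. The upper and lower bounds meet at 2, so that is the treewidth.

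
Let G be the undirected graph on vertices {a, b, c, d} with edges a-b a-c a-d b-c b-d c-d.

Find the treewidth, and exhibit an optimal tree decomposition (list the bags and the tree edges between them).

A single bag containing all 4 vertices is trivially a valid decomposition of width 3. On the other hand G contains the 4-clique {a, b, c, d}. A clique must lie in a single bag of any decomposition, so no decomposition can have width below 3. Therefore the treewidth is 3.

Treewidth 3.
One such decomposition:
Bags: B1 = {a, b, c, d}
Tree: (single bag)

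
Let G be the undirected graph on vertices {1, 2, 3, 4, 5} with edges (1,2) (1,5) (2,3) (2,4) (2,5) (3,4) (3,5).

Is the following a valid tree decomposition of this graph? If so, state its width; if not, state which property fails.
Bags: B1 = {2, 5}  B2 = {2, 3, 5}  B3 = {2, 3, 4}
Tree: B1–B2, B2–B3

No — vertex 1 appears in no bag.

A tree decomposition must satisfy three properties: every vertex lies in some bag; for every edge, both endpoints lie together in some bag; and for every vertex, the bags containing it form a connected subtree. Here vertex 1 appears in no bag, so the decomposition is invalid.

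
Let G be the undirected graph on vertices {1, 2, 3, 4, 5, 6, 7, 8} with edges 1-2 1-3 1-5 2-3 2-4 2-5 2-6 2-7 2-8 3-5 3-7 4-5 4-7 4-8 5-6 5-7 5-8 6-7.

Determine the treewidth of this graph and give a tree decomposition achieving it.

Every bag has size at most 4, so the width is 4 − 1 = 3 and tw(G) ≤ 3. On the other hand G contains the 4-clique {2, 4, 5, 8}. A clique must lie in a single bag of any decomposition, so no decomposition can have width below 3. The upper and lower bounds meet at 3, so that is the treewidth.

Treewidth 3.
Bags: B1 = {2, 3, 5, 7}  B2 = {1, 2, 3, 5}  B3 = {2, 4, 5, 7}  B4 = {2, 4, 5, 8}  B5 = {2, 5, 6, 7}
Tree: B1–B2, B1–B3, B3–B4, B1–B5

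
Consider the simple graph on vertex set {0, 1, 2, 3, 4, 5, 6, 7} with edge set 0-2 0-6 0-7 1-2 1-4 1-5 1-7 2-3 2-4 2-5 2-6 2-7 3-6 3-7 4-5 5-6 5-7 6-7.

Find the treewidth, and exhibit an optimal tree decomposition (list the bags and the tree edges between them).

Treewidth 3.
Bags: B1 = {2, 3, 6, 7}  B2 = {2, 5, 6, 7}  B3 = {0, 2, 6, 7}  B4 = {1, 2, 5, 7}  B5 = {1, 2, 4, 5}
Tree: B1–B2, B2–B3, B2–B4, B4–B5

Every bag has size at most 4, so the width is 4 − 1 = 3 and tw(G) ≤ 3. On the other hand G contains the 4-clique {1, 2, 4, 5}. A clique must lie in a single bag of any decomposition, so no decomposition can have width below 3. Combining the bounds, tw(G) = 3.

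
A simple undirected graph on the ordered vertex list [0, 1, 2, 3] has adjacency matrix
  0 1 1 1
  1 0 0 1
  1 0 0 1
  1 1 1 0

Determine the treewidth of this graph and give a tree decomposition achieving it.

Treewidth 2.
Bags: B1 = {0, 1, 3}  B2 = {0, 2, 3}
Tree: B1–B2

The largest bag has 3 vertices, giving width 2; this decomposition certifies tw(G) ≤ 2. On the other hand G contains the 3-clique {0, 1, 3}. A clique must lie in a single bag of any decomposition, so no decomposition can have width below 2. The upper and lower bounds meet at 2, so that is the treewidth.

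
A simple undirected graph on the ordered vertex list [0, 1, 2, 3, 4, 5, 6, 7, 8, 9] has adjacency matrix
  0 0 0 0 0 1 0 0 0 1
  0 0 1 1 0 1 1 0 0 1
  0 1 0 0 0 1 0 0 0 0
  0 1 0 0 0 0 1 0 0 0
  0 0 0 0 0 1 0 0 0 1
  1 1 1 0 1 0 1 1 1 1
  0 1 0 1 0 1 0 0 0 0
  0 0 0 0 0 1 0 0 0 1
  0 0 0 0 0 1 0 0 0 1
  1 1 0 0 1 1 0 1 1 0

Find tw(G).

A width-2 tree decomposition is:
Bags: B1 = {1, 5, 9}  B2 = {1, 2, 5}  B3 = {1, 5, 6}  B4 = {4, 5, 9}  B5 = {5, 8, 9}  B6 = {0, 5, 9}  B7 = {5, 7, 9}  B8 = {1, 3, 6}
Tree: B1–B2, B2–B3, B1–B4, B1–B5, B5–B6, B1–B7, B3–B8
The largest bag has 3 vertices, giving width 2; this decomposition certifies tw(G) ≤ 2. Conversely, {1, 3, 6} is a clique of size 3, and the vertices of any clique must share a bag in every tree decomposition; so some bag has ≥ 3 vertices and tw(G) ≥ 2. Combining the bounds, tw(G) = 2.

2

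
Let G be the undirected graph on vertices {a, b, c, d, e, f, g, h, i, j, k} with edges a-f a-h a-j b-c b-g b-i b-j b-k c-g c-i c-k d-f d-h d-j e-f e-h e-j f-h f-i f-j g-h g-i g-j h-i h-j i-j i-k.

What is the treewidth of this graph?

A width-3 tree decomposition is:
Bags: B1 = {g, h, i, j}  B2 = {f, h, i, j}  B3 = {e, f, h, j}  B4 = {a, f, h, j}  B5 = {b, g, i, j}  B6 = {d, f, h, j}  B7 = {b, c, g, i}  B8 = {b, c, i, k}
Tree: B1–B2, B2–B3, B3–B4, B1–B5, B4–B6, B5–B7, B7–B8
The largest bag has 4 vertices, giving width 3; this decomposition certifies tw(G) ≤ 3. On the other hand G contains the 4-clique {g, h, i, j}. A clique must lie in a single bag of any decomposition, so no decomposition can have width below 3. The upper and lower bounds meet at 3, so that is the treewidth.

3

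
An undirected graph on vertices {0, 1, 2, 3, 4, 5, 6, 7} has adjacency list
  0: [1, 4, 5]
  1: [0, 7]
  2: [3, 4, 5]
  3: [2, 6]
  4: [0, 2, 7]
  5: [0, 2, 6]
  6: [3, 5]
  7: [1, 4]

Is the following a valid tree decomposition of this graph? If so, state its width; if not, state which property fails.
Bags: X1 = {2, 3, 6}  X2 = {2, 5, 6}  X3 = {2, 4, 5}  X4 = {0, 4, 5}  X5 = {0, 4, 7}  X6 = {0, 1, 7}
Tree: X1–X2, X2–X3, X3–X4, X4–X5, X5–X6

Yes; width 2.

Checking the three conditions: (i) the bags cover all of {0, 1, 2, 3, 4, 5, 6, 7}; (ii) for each edge, some bag contains both endpoints; (iii) the bags containing any fixed vertex form a subtree. All hold, so the decomposition is valid with width 3 − 1 = 2.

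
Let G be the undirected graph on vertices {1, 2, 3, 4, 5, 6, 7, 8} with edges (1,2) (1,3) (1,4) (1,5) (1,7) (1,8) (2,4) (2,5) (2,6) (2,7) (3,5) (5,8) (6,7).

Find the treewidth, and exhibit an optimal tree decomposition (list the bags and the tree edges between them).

Treewidth 2.
One optimal decomposition is:
Bags: B1 = {1, 2, 5}  B2 = {1, 2, 4}  B3 = {1, 2, 7}  B4 = {1, 3, 5}  B5 = {2, 6, 7}  B6 = {1, 5, 8}
Tree: B1–B2, B2–B3, B1–B4, B3–B5, B1–B6

The largest bag has 3 vertices, giving width 2; this decomposition certifies tw(G) ≤ 2. On the other hand G contains the 3-clique {1, 5, 8}. A clique must lie in a single bag of any decomposition, so no decomposition can have width below 2. Therefore the treewidth is 2.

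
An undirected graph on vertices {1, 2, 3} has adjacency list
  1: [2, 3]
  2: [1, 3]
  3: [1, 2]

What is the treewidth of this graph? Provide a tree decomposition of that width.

Treewidth 2.
Bags: B1 = {1, 2, 3}
Tree: (single bag)

With just one bag of size 3, the width is 3 − 1 = 2, so tw(G) ≤ 2. On the other hand G contains the 3-clique {1, 2, 3}. A clique must lie in a single bag of any decomposition, so no decomposition can have width below 2. Therefore the treewidth is 2.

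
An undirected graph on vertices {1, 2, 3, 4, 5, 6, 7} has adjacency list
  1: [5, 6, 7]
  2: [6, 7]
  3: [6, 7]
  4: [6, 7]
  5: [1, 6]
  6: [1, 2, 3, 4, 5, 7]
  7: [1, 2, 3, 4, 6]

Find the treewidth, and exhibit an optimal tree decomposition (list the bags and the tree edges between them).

Treewidth 2.
One such decomposition:
Bags: B1 = {4, 6, 7}  B2 = {1, 6, 7}  B3 = {3, 6, 7}  B4 = {1, 5, 6}  B5 = {2, 6, 7}
Tree: B1–B2, B2–B3, B2–B4, B3–B5

The largest bag has 3 vertices, giving width 2; this decomposition certifies tw(G) ≤ 2. Conversely, {1, 5, 6} is a clique of size 3, and the vertices of any clique must share a bag in every tree decomposition; so some bag has ≥ 3 vertices and tw(G) ≥ 2. Combining the bounds, tw(G) = 2.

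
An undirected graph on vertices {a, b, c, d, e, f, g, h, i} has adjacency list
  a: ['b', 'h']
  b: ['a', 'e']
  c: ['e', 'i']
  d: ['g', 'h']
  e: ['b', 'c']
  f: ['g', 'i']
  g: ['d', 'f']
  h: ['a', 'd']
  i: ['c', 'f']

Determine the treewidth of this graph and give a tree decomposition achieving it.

Each bag holds 3 vertices, so the decomposition has width 2, which upper-bounds the treewidth. Since c–e–b–a–h–d–g–f–i–c is a cycle in G, G is not acyclic. Forests are exactly the graphs of treewidth ≤ 1, so tw(G) ≥ 2. The upper and lower bounds meet at 2, so that is the treewidth.

Treewidth 2.
One such decomposition:
Bags: B1 = {b, c, e}  B2 = {a, b, c}  B3 = {a, c, h}  B4 = {c, d, h}  B5 = {c, d, g}  B6 = {c, f, g}  B7 = {c, f, i}
Tree: B1–B2, B2–B3, B3–B4, B4–B5, B5–B6, B6–B7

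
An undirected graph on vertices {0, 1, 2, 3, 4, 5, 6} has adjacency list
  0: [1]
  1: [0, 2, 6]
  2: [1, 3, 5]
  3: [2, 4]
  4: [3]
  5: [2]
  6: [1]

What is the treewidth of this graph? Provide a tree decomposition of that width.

Treewidth 1.
One such decomposition:
Bags: B1 = {3, 4}  B2 = {2, 3}  B3 = {2, 5}  B4 = {1, 2}  B5 = {1, 6}  B6 = {0, 1}
Tree: B1–B2, B2–B3, B2–B4, B4–B5, B5–B6

Every bag has size at most 2, so the width is 2 − 1 = 1 and tw(G) ≤ 1. Since G has at least one edge (e.g. 3–4), it is not an edgeless graph, so tw(G) ≥ 1. Combining the bounds, tw(G) = 1.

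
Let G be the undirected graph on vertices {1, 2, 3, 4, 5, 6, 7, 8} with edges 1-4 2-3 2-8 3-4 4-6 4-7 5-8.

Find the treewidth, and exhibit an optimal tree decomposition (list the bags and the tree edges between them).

Treewidth 1.
One such decomposition:
Bags: B1 = {1, 4}  B2 = {3, 4}  B3 = {2, 3}  B4 = {2, 8}  B5 = {4, 6}  B6 = {5, 8}  B7 = {4, 7}
Tree: B1–B2, B2–B3, B3–B4, B1–B5, B4–B6, B5–B7

The largest bag has 2 vertices, giving width 1; this decomposition certifies tw(G) ≤ 1. G has an edge, so its treewidth is at least 1. Therefore the treewidth is 1.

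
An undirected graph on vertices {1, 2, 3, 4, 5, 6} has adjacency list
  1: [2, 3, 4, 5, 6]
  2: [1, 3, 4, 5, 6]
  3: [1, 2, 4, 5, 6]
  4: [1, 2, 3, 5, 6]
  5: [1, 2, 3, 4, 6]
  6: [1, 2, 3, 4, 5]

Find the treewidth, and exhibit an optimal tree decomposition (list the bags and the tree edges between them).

Treewidth 5.
Bags: B1 = {1, 2, 3, 4, 5, 6}
Tree: (single bag)

A single bag containing all 6 vertices is trivially a valid decomposition of width 5. For the lower bound, the 6 vertices {1, 2, 3, 4, 5, 6} are pairwise adjacent, and any tree decomposition puts a clique entirely inside one bag — forcing width ≥ 5. Hence tw(G) = 5 exactly.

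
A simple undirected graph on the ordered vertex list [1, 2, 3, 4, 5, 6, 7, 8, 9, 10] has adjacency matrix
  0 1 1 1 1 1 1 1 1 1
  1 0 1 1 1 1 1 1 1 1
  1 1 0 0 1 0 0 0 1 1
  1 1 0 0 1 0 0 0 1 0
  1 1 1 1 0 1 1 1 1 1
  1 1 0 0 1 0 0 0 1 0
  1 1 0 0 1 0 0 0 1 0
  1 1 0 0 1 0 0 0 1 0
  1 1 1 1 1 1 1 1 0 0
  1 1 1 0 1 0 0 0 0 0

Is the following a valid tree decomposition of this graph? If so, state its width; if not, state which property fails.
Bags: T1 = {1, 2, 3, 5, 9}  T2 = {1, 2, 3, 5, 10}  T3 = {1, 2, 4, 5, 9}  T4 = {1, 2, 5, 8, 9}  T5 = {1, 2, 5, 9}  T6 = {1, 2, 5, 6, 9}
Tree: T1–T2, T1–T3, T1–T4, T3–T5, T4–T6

A tree decomposition must satisfy three properties: every vertex lies in some bag; for every edge, both endpoints lie together in some bag; and for every vertex, the bags containing it form a connected subtree. Here vertex 7 appears in no bag, so the decomposition is invalid.

No — vertex 7 appears in no bag.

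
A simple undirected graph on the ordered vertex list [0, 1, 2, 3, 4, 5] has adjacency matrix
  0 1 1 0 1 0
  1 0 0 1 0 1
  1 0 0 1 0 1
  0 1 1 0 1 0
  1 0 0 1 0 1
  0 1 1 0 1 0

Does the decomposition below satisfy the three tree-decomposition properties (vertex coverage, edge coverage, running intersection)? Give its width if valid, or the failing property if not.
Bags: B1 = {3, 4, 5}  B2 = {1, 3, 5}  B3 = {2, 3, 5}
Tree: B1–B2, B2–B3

No — vertex 0 appears in no bag.

A tree decomposition must satisfy three properties: every vertex lies in some bag; for every edge, both endpoints lie together in some bag; and for every vertex, the bags containing it form a connected subtree. Here vertex 0 appears in no bag, so the decomposition is invalid.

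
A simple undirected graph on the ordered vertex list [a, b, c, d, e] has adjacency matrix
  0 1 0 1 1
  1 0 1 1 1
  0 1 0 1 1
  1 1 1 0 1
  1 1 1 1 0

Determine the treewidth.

A width-3 tree decomposition is:
Bags: B1 = {a, b, d, e}  B2 = {b, c, d, e}
Tree: B1–B2
Every bag has size at most 4, so the width is 4 − 1 = 3 and tw(G) ≤ 3. Conversely, {b, c, d, e} is a clique of size 4, and the vertices of any clique must share a bag in every tree decomposition; so some bag has ≥ 4 vertices and tw(G) ≥ 3. Therefore the treewidth is 3.

3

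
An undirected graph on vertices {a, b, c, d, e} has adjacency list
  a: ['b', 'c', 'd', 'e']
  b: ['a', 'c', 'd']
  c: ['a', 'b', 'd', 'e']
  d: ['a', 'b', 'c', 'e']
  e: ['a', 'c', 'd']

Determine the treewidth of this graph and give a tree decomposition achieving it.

Treewidth 3.
One such decomposition:
Bags: B1 = {a, c, d, e}  B2 = {a, b, c, d}
Tree: B1–B2

Each bag holds 4 vertices, so the decomposition has width 3, which upper-bounds the treewidth. Conversely, {a, c, d, e} is a clique of size 4, and the vertices of any clique must share a bag in every tree decomposition; so some bag has ≥ 4 vertices and tw(G) ≥ 3. Hence tw(G) = 3 exactly.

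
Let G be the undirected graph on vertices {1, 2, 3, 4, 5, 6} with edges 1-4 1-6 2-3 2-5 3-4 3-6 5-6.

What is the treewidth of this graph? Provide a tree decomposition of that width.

Each bag holds 3 vertices, so the decomposition has width 2, which upper-bounds the treewidth. Since 1–4–3–6–1 is a cycle in G, G is not acyclic. Forests are exactly the graphs of treewidth ≤ 1, so tw(G) ≥ 2. Combining the bounds, tw(G) = 2.

Treewidth 2.
Bags: B1 = {1, 4, 6}  B2 = {3, 4, 6}  B3 = {3, 5, 6}  B4 = {2, 3, 5}
Tree: B1–B2, B2–B3, B3–B4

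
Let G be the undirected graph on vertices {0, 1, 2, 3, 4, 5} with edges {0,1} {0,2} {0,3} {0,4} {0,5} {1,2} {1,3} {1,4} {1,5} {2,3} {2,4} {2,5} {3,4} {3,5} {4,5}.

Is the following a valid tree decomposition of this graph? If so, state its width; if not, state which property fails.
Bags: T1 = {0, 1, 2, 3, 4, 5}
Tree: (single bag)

Every vertex of G appears in some bag (union = {0, 1, 2, 3, 4, 5}); every edge is covered by a bag; and for each vertex v the set of bags containing v is connected in the bag tree. The decomposition is therefore valid. The largest bag has 6 vertices, so the width is 5.

Yes; width 5.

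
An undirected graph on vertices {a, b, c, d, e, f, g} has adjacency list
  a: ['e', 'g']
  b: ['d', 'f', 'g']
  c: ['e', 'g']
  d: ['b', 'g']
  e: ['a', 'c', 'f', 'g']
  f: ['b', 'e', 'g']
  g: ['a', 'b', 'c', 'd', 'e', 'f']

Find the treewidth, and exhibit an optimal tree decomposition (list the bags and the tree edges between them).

Treewidth 2.
Bags: B1 = {c, e, g}  B2 = {e, f, g}  B3 = {a, e, g}  B4 = {b, f, g}  B5 = {b, d, g}
Tree: B1–B2, B1–B3, B2–B4, B4–B5

Each bag holds 3 vertices, so the decomposition has width 2, which upper-bounds the treewidth. For the lower bound, the 3 vertices {b, d, g} are pairwise adjacent, and any tree decomposition puts a clique entirely inside one bag — forcing width ≥ 2. Combining the bounds, tw(G) = 2.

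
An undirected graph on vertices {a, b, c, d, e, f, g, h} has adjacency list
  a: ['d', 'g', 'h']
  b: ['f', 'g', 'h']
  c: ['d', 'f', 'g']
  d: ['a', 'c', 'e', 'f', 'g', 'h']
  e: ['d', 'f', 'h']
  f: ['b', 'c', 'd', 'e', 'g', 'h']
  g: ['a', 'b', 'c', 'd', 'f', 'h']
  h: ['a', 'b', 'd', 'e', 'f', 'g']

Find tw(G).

3

A width-3 tree decomposition is:
Bags: B1 = {d, f, g, h}  B2 = {d, e, f, h}  B3 = {b, f, g, h}  B4 = {c, d, f, g}  B5 = {a, d, g, h}
Tree: B1–B2, B1–B3, B1–B4, B1–B5
Each bag holds 4 vertices, so the decomposition has width 3, which upper-bounds the treewidth. On the other hand G contains the 4-clique {a, d, g, h}. A clique must lie in a single bag of any decomposition, so no decomposition can have width below 3. The upper and lower bounds meet at 3, so that is the treewidth.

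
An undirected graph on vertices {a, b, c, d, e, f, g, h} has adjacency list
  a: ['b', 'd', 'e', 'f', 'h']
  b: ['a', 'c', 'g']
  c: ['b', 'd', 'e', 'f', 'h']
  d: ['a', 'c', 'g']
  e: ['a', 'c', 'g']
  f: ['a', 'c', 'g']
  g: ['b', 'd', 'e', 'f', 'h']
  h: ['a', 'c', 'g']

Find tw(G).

3

A width-3 tree decomposition is:
Bags: B1 = {a, c, g, h}  B2 = {a, c, e, g}  B3 = {a, b, c, g}  B4 = {a, c, d, g}  B5 = {a, c, f, g}
Tree: B1–B2, B2–B3, B3–B4, B4–B5
The largest bag has 4 vertices, giving width 3; this decomposition certifies tw(G) ≤ 3. For the lower bound: the 4 vertex sets {c,h}, {a,e}, {g}, {b} are disjoint, each induces a connected subgraph, and every pair is joined by at least one edge of G. Contracting each set to a single vertex therefore yields K_{4} as a minor, and since treewidth is minor-monotone, tw(G) ≥ tw(K_{4}) = 3. The upper and lower bounds meet at 3, so that is the treewidth.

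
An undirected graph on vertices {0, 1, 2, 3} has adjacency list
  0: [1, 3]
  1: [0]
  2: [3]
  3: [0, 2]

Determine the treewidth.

1

A width-1 tree decomposition is:
Bags: B1 = {2, 3}  B2 = {0, 3}  B3 = {0, 1}
Tree: B1–B2, B2–B3
Every bag has size at most 2, so the width is 2 − 1 = 1 and tw(G) ≤ 1. Any graph with an edge has treewidth ≥ 1, and G has the edge 2–3. The upper and lower bounds meet at 1, so that is the treewidth.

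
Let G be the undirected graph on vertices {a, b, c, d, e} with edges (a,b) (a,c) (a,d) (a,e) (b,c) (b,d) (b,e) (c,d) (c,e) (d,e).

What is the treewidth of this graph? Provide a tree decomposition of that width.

Treewidth 4.
Bags: B1 = {a, b, c, d, e}
Tree: (single bag)

A single bag containing all 5 vertices is trivially a valid decomposition of width 4. Conversely, {a, b, c, d, e} is a clique of size 5, and the vertices of any clique must share a bag in every tree decomposition; so some bag has ≥ 5 vertices and tw(G) ≥ 4. Therefore the treewidth is 4.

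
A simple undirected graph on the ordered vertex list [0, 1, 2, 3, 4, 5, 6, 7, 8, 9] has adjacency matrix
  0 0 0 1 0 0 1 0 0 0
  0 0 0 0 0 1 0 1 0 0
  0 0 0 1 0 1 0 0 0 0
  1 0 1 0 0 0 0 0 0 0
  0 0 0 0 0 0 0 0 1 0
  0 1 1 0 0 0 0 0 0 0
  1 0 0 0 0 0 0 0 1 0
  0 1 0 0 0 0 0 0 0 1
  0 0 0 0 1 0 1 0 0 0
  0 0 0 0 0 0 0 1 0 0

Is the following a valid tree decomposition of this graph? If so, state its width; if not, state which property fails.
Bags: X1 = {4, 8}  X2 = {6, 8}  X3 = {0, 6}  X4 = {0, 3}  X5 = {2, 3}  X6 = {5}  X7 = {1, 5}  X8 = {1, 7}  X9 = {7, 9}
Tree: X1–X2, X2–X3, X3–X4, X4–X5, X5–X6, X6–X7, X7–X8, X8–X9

A tree decomposition must satisfy three properties: every vertex lies in some bag; for every edge, both endpoints lie together in some bag; and for every vertex, the bags containing it form a connected subtree. Here edge (2,5) lies in no bag, so the decomposition is invalid.

No — edge (2,5) lies in no bag.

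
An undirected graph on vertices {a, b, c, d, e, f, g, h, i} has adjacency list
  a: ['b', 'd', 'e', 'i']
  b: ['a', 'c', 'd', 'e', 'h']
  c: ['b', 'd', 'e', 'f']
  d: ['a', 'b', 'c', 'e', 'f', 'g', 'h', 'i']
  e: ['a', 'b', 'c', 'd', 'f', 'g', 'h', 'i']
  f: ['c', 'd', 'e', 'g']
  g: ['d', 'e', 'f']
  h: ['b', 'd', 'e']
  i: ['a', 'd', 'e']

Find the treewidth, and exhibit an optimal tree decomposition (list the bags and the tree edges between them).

Treewidth 3.
One optimal decomposition is:
Bags: B1 = {b, d, e, h}  B2 = {b, c, d, e}  B3 = {a, b, d, e}  B4 = {c, d, e, f}  B5 = {a, d, e, i}  B6 = {d, e, f, g}
Tree: B1–B2, B1–B3, B2–B4, B3–B5, B4–B6

The largest bag has 4 vertices, giving width 3; this decomposition certifies tw(G) ≤ 3. For the lower bound, the 4 vertices {d, e, f, g} are pairwise adjacent, and any tree decomposition puts a clique entirely inside one bag — forcing width ≥ 3. Therefore the treewidth is 3.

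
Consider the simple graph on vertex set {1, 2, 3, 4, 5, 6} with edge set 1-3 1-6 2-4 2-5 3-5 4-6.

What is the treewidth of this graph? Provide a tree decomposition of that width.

Each bag holds 3 vertices, so the decomposition has width 2, which upper-bounds the treewidth. Since 2–5–3–1–6–4–2 is a cycle in G, G is not acyclic. Forests are exactly the graphs of treewidth ≤ 1, so tw(G) ≥ 2. Combining the bounds, tw(G) = 2.

Treewidth 2.
Bags: B1 = {2, 3, 5}  B2 = {1, 2, 3}  B3 = {1, 2, 6}  B4 = {2, 4, 6}
Tree: B1–B2, B2–B3, B3–B4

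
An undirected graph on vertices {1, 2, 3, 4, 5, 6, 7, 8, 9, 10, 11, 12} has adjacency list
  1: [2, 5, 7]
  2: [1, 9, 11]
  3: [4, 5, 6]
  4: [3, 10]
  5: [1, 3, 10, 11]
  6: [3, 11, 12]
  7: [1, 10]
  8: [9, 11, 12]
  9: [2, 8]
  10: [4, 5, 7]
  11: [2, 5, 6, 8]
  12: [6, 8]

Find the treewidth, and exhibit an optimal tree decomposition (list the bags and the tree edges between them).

Every bag has size at most 4, so the width is 4 − 1 = 3 and tw(G) ≤ 3. For the lower bound: the 4 vertex sets {8,9,12}, {2}, {11}, {1,3,5,6} are disjoint, each induces a connected subgraph, and every pair is joined by at least one edge of G. Contracting each set to a single vertex therefore yields K_{4} as a minor, and since treewidth is minor-monotone, tw(G) ≥ tw(K_{4}) = 3. The upper and lower bounds meet at 3, so that is the treewidth.

Treewidth 3.
Bags: B1 = {2, 8, 9, 12}  B2 = {2, 8, 11, 12}  B3 = {2, 6, 11, 12}  B4 = {1, 2, 6, 11}  B5 = {1, 5, 6, 11}  B6 = {1, 3, 5, 6}  B7 = {1, 3, 5, 7}  B8 = {3, 5, 7, 10}  B9 = {3, 4, 7, 10}
Tree: B1–B2, B2–B3, B3–B4, B4–B5, B5–B6, B6–B7, B7–B8, B8–B9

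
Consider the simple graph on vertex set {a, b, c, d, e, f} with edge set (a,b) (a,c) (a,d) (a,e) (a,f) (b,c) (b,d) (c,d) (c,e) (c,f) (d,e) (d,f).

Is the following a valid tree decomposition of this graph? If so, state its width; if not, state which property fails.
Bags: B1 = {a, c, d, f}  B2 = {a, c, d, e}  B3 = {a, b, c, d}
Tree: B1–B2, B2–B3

Yes; width 3.

Vertex coverage: the bags together contain {a, b, c, d, e, f}, the full vertex set. Edge coverage: each edge of G has both endpoints in at least one bag. Running intersection: for every vertex, the bags containing it form a connected subtree. All three properties hold, so this is a valid tree decomposition of width max|bag| − 1 = 3, and hence tw(G) ≤ 3.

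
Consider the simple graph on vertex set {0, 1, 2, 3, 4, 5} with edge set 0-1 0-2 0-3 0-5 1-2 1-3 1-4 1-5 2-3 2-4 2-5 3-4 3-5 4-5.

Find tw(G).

4

A width-4 tree decomposition is:
Bags: B1 = {1, 2, 3, 4, 5}  B2 = {0, 1, 2, 3, 5}
Tree: B1–B2
Every bag has size at most 5, so the width is 5 − 1 = 4 and tw(G) ≤ 4. For the lower bound, the 5 vertices {0, 1, 2, 3, 5} are pairwise adjacent, and any tree decomposition puts a clique entirely inside one bag — forcing width ≥ 4. Therefore the treewidth is 4.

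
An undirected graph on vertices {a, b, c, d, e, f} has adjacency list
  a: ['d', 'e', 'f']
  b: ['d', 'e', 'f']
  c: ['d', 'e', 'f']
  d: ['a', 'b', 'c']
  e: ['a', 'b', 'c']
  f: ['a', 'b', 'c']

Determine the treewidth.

A width-3 tree decomposition is:
Bags: B1 = {c, d, e, f}  B2 = {a, d, e, f}  B3 = {b, d, e, f}
Tree: B1–B2, B2–B3
The largest bag has 4 vertices, giving width 3; this decomposition certifies tw(G) ≤ 3. For the lower bound: the 4 vertex sets {c,f}, {a,d}, {e}, {b} are disjoint, each induces a connected subgraph, and every pair is joined by at least one edge of G. Contracting each set to a single vertex therefore yields K_{4} as a minor, and since treewidth is minor-monotone, tw(G) ≥ tw(K_{4}) = 3. Therefore the treewidth is 3.

3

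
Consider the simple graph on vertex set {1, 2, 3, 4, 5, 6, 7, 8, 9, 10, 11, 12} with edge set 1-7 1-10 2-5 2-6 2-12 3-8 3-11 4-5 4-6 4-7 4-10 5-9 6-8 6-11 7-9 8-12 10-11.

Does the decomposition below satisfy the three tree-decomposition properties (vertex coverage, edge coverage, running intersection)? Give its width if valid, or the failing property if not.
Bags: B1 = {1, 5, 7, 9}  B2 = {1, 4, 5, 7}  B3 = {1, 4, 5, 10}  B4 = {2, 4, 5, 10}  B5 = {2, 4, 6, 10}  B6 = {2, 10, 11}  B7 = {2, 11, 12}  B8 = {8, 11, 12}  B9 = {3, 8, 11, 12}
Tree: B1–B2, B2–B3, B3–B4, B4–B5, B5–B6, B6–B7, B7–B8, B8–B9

No — edge (6,11) lies in no bag.

A tree decomposition must satisfy three properties: every vertex lies in some bag; for every edge, both endpoints lie together in some bag; and for every vertex, the bags containing it form a connected subtree. Here edge (6,11) lies in no bag, so the decomposition is invalid.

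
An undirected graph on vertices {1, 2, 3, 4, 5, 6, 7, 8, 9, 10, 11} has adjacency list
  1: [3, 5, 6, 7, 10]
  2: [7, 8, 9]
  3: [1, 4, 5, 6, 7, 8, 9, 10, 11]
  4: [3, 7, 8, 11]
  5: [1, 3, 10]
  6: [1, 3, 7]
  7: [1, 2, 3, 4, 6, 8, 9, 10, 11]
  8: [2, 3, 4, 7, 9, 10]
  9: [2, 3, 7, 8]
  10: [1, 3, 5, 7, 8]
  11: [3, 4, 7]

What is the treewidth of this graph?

A width-3 tree decomposition is:
Bags: B1 = {3, 4, 7, 8}  B2 = {3, 4, 7, 11}  B3 = {3, 7, 8, 10}  B4 = {1, 3, 7, 10}  B5 = {1, 3, 5, 10}  B6 = {3, 7, 8, 9}  B7 = {1, 3, 6, 7}  B8 = {2, 7, 8, 9}
Tree: B1–B2, B1–B3, B3–B4, B4–B5, B3–B6, B4–B7, B6–B8
Every bag has size at most 4, so the width is 4 − 1 = 3 and tw(G) ≤ 3. Conversely, {2, 7, 8, 9} is a clique of size 4, and the vertices of any clique must share a bag in every tree decomposition; so some bag has ≥ 4 vertices and tw(G) ≥ 3. The upper and lower bounds meet at 3, so that is the treewidth.

3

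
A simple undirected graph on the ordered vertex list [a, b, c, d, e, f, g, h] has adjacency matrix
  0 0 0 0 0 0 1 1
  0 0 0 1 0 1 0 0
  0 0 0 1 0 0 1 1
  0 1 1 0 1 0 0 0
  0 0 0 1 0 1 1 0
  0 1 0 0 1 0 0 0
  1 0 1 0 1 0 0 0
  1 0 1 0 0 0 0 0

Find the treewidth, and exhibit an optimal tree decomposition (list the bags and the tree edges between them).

Every bag has size at most 3, so the width is 3 − 1 = 2 and tw(G) ≤ 2. For the lower bound, G contains the cycle b–f–e–d–b, so G is not a forest; only forests have treewidth ≤ 1, hence tw(G) ≥ 2. The upper and lower bounds meet at 2, so that is the treewidth.

Treewidth 2.
One such decomposition:
Bags: B1 = {b, d, f}  B2 = {d, e, f}  B3 = {c, d, e}  B4 = {c, e, g}  B5 = {c, g, h}  B6 = {a, g, h}
Tree: B1–B2, B2–B3, B3–B4, B4–B5, B5–B6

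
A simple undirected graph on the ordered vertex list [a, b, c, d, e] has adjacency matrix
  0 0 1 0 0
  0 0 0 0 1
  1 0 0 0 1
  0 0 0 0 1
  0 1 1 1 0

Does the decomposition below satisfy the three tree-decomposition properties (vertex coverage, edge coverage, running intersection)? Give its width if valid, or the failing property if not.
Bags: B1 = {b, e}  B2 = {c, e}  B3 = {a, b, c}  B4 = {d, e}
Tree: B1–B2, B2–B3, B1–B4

A tree decomposition must satisfy three properties: every vertex lies in some bag; for every edge, both endpoints lie together in some bag; and for every vertex, the bags containing it form a connected subtree. Here bags containing vertex b are not connected in the tree, so the decomposition is invalid.

No — bags containing vertex b are not connected in the tree.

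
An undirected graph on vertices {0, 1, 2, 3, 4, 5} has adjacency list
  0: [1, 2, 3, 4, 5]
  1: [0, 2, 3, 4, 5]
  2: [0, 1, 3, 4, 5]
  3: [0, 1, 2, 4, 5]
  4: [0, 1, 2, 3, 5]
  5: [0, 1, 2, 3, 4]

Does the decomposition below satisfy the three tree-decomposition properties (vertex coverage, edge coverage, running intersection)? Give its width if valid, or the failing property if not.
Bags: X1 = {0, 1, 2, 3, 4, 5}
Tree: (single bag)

Yes; width 5.

Every vertex of G appears in some bag (union = {0, 1, 2, 3, 4, 5}); every edge is covered by a bag; and for each vertex v the set of bags containing v is connected in the bag tree. The decomposition is therefore valid. The largest bag has 6 vertices, so the width is 5.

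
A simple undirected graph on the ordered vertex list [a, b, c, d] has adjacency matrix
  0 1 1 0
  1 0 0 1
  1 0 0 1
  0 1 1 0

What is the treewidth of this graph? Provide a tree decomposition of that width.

Treewidth 2.
Bags: B1 = {a, c, d}  B2 = {a, b, d}
Tree: B1–B2

The largest bag has 3 vertices, giving width 2; this decomposition certifies tw(G) ≤ 2. The edges a–c–d–b–a form a cycle, so G is not a tree and its treewidth is at least 2. The upper and lower bounds meet at 2, so that is the treewidth.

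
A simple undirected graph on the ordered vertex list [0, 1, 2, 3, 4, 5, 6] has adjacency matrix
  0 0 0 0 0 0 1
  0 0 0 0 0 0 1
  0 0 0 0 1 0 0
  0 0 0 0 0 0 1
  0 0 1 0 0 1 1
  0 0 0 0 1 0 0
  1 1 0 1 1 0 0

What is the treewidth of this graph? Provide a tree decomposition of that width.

Treewidth 1.
Bags: B1 = {0, 6}  B2 = {1, 6}  B3 = {4, 6}  B4 = {4, 5}  B5 = {2, 4}  B6 = {3, 6}
Tree: B1–B2, B1–B3, B3–B4, B4–B5, B2–B6

The largest bag has 2 vertices, giving width 1; this decomposition certifies tw(G) ≤ 1. Any graph with an edge has treewidth ≥ 1, and G has the edge 6–0. Combining the bounds, tw(G) = 1.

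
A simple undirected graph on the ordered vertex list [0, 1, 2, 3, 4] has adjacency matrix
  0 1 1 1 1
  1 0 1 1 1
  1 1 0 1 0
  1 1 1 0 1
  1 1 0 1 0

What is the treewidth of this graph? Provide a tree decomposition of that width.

Every bag has size at most 4, so the width is 4 − 1 = 3 and tw(G) ≤ 3. Conversely, {0, 1, 2, 3} is a clique of size 4, and the vertices of any clique must share a bag in every tree decomposition; so some bag has ≥ 4 vertices and tw(G) ≥ 3. The upper and lower bounds meet at 3, so that is the treewidth.

Treewidth 3.
One such decomposition:
Bags: B1 = {0, 1, 3, 4}  B2 = {0, 1, 2, 3}
Tree: B1–B2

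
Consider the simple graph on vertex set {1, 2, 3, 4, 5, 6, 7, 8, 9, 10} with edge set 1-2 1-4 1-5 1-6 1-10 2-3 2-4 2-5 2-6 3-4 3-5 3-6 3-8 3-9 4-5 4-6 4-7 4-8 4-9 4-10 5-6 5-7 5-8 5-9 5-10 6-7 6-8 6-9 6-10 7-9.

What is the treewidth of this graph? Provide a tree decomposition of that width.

The largest bag has 5 vertices, giving width 4; this decomposition certifies tw(G) ≤ 4. On the other hand G contains the 5-clique {1, 2, 4, 5, 6}. A clique must lie in a single bag of any decomposition, so no decomposition can have width below 4. Combining the bounds, tw(G) = 4.

Treewidth 4.
Bags: B1 = {1, 2, 4, 5, 6}  B2 = {1, 4, 5, 6, 10}  B3 = {2, 3, 4, 5, 6}  B4 = {3, 4, 5, 6, 9}  B5 = {3, 4, 5, 6, 8}  B6 = {4, 5, 6, 7, 9}
Tree: B1–B2, B1–B3, B3–B4, B3–B5, B4–B6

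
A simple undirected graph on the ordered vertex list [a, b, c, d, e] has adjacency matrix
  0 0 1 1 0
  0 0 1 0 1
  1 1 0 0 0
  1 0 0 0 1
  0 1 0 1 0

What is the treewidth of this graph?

A width-2 tree decomposition is:
Bags: B1 = {b, c, e}  B2 = {c, d, e}  B3 = {a, c, d}
Tree: B1–B2, B2–B3
Each bag holds 3 vertices, so the decomposition has width 2, which upper-bounds the treewidth. For the lower bound, G contains the cycle c–b–e–d–a–c, so G is not a forest; only forests have treewidth ≤ 1, hence tw(G) ≥ 2. Therefore the treewidth is 2.

2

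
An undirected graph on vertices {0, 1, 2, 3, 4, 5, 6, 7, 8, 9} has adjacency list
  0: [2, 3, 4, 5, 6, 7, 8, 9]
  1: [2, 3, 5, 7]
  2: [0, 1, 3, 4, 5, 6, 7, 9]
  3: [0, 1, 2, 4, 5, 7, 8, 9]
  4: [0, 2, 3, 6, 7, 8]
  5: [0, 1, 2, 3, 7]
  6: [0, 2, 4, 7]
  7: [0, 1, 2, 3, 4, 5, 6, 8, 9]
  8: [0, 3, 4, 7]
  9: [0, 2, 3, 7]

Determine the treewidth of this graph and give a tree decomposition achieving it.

Treewidth 4.
One optimal decomposition is:
Bags: B1 = {0, 2, 3, 4, 7}  B2 = {0, 2, 3, 5, 7}  B3 = {0, 3, 4, 7, 8}  B4 = {0, 2, 3, 7, 9}  B5 = {1, 2, 3, 5, 7}  B6 = {0, 2, 4, 6, 7}
Tree: B1–B2, B1–B3, B2–B4, B2–B5, B1–B6

Each bag holds 5 vertices, so the decomposition has width 4, which upper-bounds the treewidth. For the lower bound, the 5 vertices {0, 3, 4, 7, 8} are pairwise adjacent, and any tree decomposition puts a clique entirely inside one bag — forcing width ≥ 4. Hence tw(G) = 4 exactly.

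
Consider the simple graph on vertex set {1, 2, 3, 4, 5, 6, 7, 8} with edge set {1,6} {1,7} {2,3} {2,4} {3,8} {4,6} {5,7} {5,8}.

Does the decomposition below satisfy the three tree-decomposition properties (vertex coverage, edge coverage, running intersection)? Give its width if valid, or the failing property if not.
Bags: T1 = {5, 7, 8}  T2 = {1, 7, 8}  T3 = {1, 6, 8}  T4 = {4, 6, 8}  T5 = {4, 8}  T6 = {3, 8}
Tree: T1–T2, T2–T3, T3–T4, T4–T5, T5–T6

No — vertex 2 appears in no bag.

A tree decomposition must satisfy three properties: every vertex lies in some bag; for every edge, both endpoints lie together in some bag; and for every vertex, the bags containing it form a connected subtree. Here vertex 2 appears in no bag, so the decomposition is invalid.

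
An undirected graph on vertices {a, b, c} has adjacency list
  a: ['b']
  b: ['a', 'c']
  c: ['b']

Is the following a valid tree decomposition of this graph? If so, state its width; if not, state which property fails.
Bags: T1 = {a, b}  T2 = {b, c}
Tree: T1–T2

Every vertex of G appears in some bag (union = {a, b, c}); every edge is covered by a bag; and for each vertex v the set of bags containing v is connected in the bag tree. The decomposition is therefore valid. The largest bag has 2 vertices, so the width is 1.

Yes; width 1.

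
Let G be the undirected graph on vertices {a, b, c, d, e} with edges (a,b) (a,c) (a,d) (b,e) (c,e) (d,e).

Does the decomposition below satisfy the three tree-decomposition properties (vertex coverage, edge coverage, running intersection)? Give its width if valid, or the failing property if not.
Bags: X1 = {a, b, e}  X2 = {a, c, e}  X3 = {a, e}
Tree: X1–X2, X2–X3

A tree decomposition must satisfy three properties: every vertex lies in some bag; for every edge, both endpoints lie together in some bag; and for every vertex, the bags containing it form a connected subtree. Here vertex d appears in no bag, so the decomposition is invalid.

No — vertex d appears in no bag.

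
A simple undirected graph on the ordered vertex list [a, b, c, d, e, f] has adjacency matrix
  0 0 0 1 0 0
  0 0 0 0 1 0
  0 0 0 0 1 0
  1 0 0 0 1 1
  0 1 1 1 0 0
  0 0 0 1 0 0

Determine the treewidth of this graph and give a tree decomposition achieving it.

Every bag has size at most 2, so the width is 2 − 1 = 1 and tw(G) ≤ 1. Any graph with an edge has treewidth ≥ 1, and G has the edge b–e. Hence tw(G) = 1 exactly.

Treewidth 1.
One optimal decomposition is:
Bags: B1 = {b, e}  B2 = {d, e}  B3 = {d, f}  B4 = {c, e}  B5 = {a, d}
Tree: B1–B2, B2–B3, B2–B4, B2–B5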